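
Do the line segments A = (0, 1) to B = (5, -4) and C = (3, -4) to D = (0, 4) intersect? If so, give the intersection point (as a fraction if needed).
Yes; intersection at (9/5, -4/5) (t = 9/25 on AB, s = 2/5 on CD)

Parametrize AB as A + t(B − A) = (0 + 5 t, 1 + -5 t) and CD as C + s(D − C) = (3 + -3 s, -4 + 8 s). Solve the linear system for (t, s). Determinant = -25 ≠ 0, so a unique intersection of the containing lines exists. Solution: t = 9/25, s = 2/5 — both in [0, 1], so the segments cross. Intersection point: (9/5, -4/5).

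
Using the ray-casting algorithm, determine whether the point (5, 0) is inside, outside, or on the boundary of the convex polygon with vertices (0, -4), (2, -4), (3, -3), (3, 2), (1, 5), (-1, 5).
The point (5, 0) lies strictly outside the polygon

Cast a horizontal ray to the right from the query point and count how many polygon edges it crosses (each edge strictly once or zero times, handled with the usual half-open convention). 
Parity of crossings → even ⇒ outside.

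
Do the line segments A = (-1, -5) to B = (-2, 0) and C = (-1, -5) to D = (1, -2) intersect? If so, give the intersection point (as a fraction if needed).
Yes; intersection at (-1, -5) (t = 0 on AB, s = 0 on CD)

Parametrize AB as A + t(B − A) = (-1 + -1 t, -5 + 5 t) and CD as C + s(D − C) = (-1 + 2 s, -5 + 3 s). Solve the linear system for (t, s). Determinant = 13 ≠ 0, so a unique intersection of the containing lines exists. Solution: t = 0, s = 0 — both in [0, 1], so the segments cross. Intersection point: (-1, -5).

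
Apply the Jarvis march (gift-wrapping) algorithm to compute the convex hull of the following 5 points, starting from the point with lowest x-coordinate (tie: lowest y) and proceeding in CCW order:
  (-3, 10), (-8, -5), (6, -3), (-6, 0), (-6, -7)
Hull (CCW) = [(-8, -5), (-6, -7), (6, -3), (-3, 10)]

Jarvis march: at each step, from the current hull vertex p, select the next vertex q as the point such that every other point lies strictly to the left of (or on) the directed line p → q. (Equivalently: for every other point r, the cross product (q − p) × (r − p) ≥ 0.)
Starting point (lowest x, tie lowest y): (-8, -5). Wrap until returning to start. Resulting hull: (-8, -5), (-6, -7), (6, -3), (-3, 10).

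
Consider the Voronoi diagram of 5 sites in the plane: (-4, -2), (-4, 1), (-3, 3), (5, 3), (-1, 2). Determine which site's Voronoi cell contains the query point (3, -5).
Nearest site = (-4, -2)

The Voronoi cell of site s contains exactly those query points closer to s than to any other site. Compute squared distances from q = (3, -5) to each site:
  (-4 − 3)² + (-2 − -5)² = 58
  (-1 − 3)² + (2 − -5)² = 65
  (5 − 3)² + (3 − -5)² = 68
  (-4 − 3)² + (1 − -5)² = 85
  (-3 − 3)² + (3 − -5)² = 100
Minimum is attained by (-4, -2), so q lies in its Voronoi cell.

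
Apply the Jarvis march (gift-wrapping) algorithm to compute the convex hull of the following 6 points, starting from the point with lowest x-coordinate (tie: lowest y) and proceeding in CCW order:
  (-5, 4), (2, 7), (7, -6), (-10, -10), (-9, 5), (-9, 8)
Hull (CCW) = [(-10, -10), (7, -6), (2, 7), (-9, 8)]

Jarvis march: at each step, from the current hull vertex p, select the next vertex q as the point such that every other point lies strictly to the left of (or on) the directed line p → q. (Equivalently: for every other point r, the cross product (q − p) × (r − p) ≥ 0.)
Starting point (lowest x, tie lowest y): (-10, -10). Wrap until returning to start. Resulting hull: (-10, -10), (7, -6), (2, 7), (-9, 8).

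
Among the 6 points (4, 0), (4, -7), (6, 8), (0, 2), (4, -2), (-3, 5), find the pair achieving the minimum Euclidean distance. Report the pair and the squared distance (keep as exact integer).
Pair = ((4, 0), (4, -2)); squared distance = 4

Compute all C(6, 2) = 15 pairwise squared distances (x_i − x_j)² + (y_i − y_j)². The minimum is 4, attained by the pair ((4, 0), (4, -2)).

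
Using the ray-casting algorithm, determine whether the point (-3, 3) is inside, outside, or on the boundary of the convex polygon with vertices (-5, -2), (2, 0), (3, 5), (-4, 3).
The point (-3, 3) lies strictly inside the polygon

Cast a horizontal ray to the right from the query point and count how many polygon edges it crosses (each edge strictly once or zero times, handled with the usual half-open convention). 
Parity of crossings → odd ⇒ inside.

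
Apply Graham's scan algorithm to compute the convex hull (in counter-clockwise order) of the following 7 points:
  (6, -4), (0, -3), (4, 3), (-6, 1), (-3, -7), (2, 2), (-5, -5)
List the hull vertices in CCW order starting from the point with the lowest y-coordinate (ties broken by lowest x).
Hull (CCW) = [(-3, -7), (6, -4), (4, 3), (-6, 1), (-5, -5)]

Graham scan procedure:
  1. Find the pivot p₀ = point with lowest y (tie → lowest x): (-3, -7).
  2. Sort the remaining points by polar angle around p₀.
  3. Walk through sorted points, maintaining a stack; pop the top while the last three entries make a non-left turn (cross product ≤ 0).
  4. Final stack is the convex hull in CCW order: (-3, -7), (6, -4), (4, 3), (-6, 1), (-5, -5).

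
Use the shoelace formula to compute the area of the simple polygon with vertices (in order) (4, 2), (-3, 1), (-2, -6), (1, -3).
Area = 28

Shoelace formula: Area = (1/2) |Σ_i (x_i · y_{i+1} − x_{i+1} · y_i)| (indices mod n). Compute each cross term:
  (4)(1) − (-3)(2) = 10
  (-3)(-6) − (-2)(1) = 20
  (-2)(-3) − (1)(-6) = 12
  (1)(2) − (4)(-3) = 14
Sum = 56, so (signed) Area = 56/2 = 28, |Area| = 28.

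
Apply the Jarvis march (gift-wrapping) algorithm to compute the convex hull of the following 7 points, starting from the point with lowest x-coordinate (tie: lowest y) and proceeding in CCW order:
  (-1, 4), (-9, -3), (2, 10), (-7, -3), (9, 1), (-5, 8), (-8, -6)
Hull (CCW) = [(-9, -3), (-8, -6), (9, 1), (2, 10), (-5, 8)]

Jarvis march: at each step, from the current hull vertex p, select the next vertex q as the point such that every other point lies strictly to the left of (or on) the directed line p → q. (Equivalently: for every other point r, the cross product (q − p) × (r − p) ≥ 0.)
Starting point (lowest x, tie lowest y): (-9, -3). Wrap until returning to start. Resulting hull: (-9, -3), (-8, -6), (9, 1), (2, 10), (-5, 8).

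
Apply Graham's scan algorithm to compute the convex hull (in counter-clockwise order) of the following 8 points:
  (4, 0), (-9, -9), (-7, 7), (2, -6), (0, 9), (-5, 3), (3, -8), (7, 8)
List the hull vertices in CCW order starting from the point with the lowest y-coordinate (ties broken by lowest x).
Hull (CCW) = [(-9, -9), (3, -8), (7, 8), (0, 9), (-7, 7)]

Graham scan procedure:
  1. Find the pivot p₀ = point with lowest y (tie → lowest x): (-9, -9).
  2. Sort the remaining points by polar angle around p₀.
  3. Walk through sorted points, maintaining a stack; pop the top while the last three entries make a non-left turn (cross product ≤ 0).
  4. Final stack is the convex hull in CCW order: (-9, -9), (3, -8), (7, 8), (0, 9), (-7, 7).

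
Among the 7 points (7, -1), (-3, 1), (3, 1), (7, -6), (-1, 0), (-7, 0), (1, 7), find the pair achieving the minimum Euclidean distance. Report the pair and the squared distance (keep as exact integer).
Pair = ((-3, 1), (-1, 0)); squared distance = 5

Compute all C(7, 2) = 21 pairwise squared distances (x_i − x_j)² + (y_i − y_j)². The minimum is 5, attained by the pair ((-3, 1), (-1, 0)).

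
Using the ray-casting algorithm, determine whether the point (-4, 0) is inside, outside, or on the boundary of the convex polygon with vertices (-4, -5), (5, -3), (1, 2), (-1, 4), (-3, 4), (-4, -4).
The point (-4, 0) lies strictly outside the polygon

Cast a horizontal ray to the right from the query point and count how many polygon edges it crosses (each edge strictly once or zero times, handled with the usual half-open convention). 
Parity of crossings → even ⇒ outside.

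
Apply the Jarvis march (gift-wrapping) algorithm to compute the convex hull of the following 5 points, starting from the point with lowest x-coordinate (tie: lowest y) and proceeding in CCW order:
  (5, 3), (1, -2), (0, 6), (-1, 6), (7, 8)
Hull (CCW) = [(-1, 6), (1, -2), (5, 3), (7, 8)]

Jarvis march: at each step, from the current hull vertex p, select the next vertex q as the point such that every other point lies strictly to the left of (or on) the directed line p → q. (Equivalently: for every other point r, the cross product (q − p) × (r − p) ≥ 0.)
Starting point (lowest x, tie lowest y): (-1, 6). Wrap until returning to start. Resulting hull: (-1, 6), (1, -2), (5, 3), (7, 8).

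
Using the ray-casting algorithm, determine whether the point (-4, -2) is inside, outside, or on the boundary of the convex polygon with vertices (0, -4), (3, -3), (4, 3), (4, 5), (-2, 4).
The point (-4, -2) lies strictly outside the polygon

Cast a horizontal ray to the right from the query point and count how many polygon edges it crosses (each edge strictly once or zero times, handled with the usual half-open convention). 
Parity of crossings → even ⇒ outside.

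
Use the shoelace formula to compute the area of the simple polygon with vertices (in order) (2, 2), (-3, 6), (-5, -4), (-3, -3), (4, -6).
Area = 113/2

Shoelace formula: Area = (1/2) |Σ_i (x_i · y_{i+1} − x_{i+1} · y_i)| (indices mod n). Compute each cross term:
  (2)(6) − (-3)(2) = 18
  (-3)(-4) − (-5)(6) = 42
  (-5)(-3) − (-3)(-4) = 3
  (-3)(-6) − (4)(-3) = 30
  (4)(2) − (2)(-6) = 20
Sum = 113, so (signed) Area = 113/2 = 113/2, |Area| = 113/2.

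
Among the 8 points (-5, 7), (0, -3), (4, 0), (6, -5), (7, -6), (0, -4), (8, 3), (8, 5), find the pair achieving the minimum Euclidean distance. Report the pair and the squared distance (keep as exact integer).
Pair = ((0, -3), (0, -4)); squared distance = 1

Compute all C(8, 2) = 28 pairwise squared distances (x_i − x_j)² + (y_i − y_j)². The minimum is 1, attained by the pair ((0, -3), (0, -4)).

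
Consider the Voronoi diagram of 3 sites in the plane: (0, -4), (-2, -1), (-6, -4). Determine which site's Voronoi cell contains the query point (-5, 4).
Nearest site = (-2, -1)

The Voronoi cell of site s contains exactly those query points closer to s than to any other site. Compute squared distances from q = (-5, 4) to each site:
  (-2 − -5)² + (-1 − 4)² = 34
  (-6 − -5)² + (-4 − 4)² = 65
  (0 − -5)² + (-4 − 4)² = 89
Minimum is attained by (-2, -1), so q lies in its Voronoi cell.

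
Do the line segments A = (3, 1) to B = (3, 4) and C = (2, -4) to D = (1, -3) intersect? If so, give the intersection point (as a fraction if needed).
No (intersection of containing lines falls outside at least one segment)

Parametrize and solve: t = -2, s = -1. At least one of these is outside [0, 1], so the segments do not intersect.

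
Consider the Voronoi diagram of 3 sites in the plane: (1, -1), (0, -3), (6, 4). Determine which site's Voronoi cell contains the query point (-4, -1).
Nearest site = (0, -3)

The Voronoi cell of site s contains exactly those query points closer to s than to any other site. Compute squared distances from q = (-4, -1) to each site:
  (0 − -4)² + (-3 − -1)² = 20
  (1 − -4)² + (-1 − -1)² = 25
  (6 − -4)² + (4 − -1)² = 125
Minimum is attained by (0, -3), so q lies in its Voronoi cell.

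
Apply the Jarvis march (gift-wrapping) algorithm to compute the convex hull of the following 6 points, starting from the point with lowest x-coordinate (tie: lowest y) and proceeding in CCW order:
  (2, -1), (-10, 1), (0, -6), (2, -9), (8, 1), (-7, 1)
Hull (CCW) = [(-10, 1), (2, -9), (8, 1)]

Jarvis march: at each step, from the current hull vertex p, select the next vertex q as the point such that every other point lies strictly to the left of (or on) the directed line p → q. (Equivalently: for every other point r, the cross product (q − p) × (r − p) ≥ 0.)
Starting point (lowest x, tie lowest y): (-10, 1). Wrap until returning to start. Resulting hull: (-10, 1), (2, -9), (8, 1).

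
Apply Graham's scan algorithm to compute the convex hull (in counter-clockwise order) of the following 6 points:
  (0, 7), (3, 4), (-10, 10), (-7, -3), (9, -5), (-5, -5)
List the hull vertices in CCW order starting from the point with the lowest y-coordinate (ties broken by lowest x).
Hull (CCW) = [(-5, -5), (9, -5), (3, 4), (0, 7), (-10, 10), (-7, -3)]

Graham scan procedure:
  1. Find the pivot p₀ = point with lowest y (tie → lowest x): (-5, -5).
  2. Sort the remaining points by polar angle around p₀.
  3. Walk through sorted points, maintaining a stack; pop the top while the last three entries make a non-left turn (cross product ≤ 0).
  4. Final stack is the convex hull in CCW order: (-5, -5), (9, -5), (3, 4), (0, 7), (-10, 10), (-7, -3).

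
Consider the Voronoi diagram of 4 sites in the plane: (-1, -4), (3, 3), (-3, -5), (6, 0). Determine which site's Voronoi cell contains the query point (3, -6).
Nearest site = (-1, -4)

The Voronoi cell of site s contains exactly those query points closer to s than to any other site. Compute squared distances from q = (3, -6) to each site:
  (-1 − 3)² + (-4 − -6)² = 20
  (-3 − 3)² + (-5 − -6)² = 37
  (6 − 3)² + (0 − -6)² = 45
  (3 − 3)² + (3 − -6)² = 81
Minimum is attained by (-1, -4), so q lies in its Voronoi cell.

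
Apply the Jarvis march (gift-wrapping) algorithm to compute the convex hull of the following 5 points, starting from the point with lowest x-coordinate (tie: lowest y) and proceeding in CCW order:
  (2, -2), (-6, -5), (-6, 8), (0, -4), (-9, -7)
Hull (CCW) = [(-9, -7), (0, -4), (2, -2), (-6, 8)]

Jarvis march: at each step, from the current hull vertex p, select the next vertex q as the point such that every other point lies strictly to the left of (or on) the directed line p → q. (Equivalently: for every other point r, the cross product (q − p) × (r − p) ≥ 0.)
Starting point (lowest x, tie lowest y): (-9, -7). Wrap until returning to start. Resulting hull: (-9, -7), (0, -4), (2, -2), (-6, 8).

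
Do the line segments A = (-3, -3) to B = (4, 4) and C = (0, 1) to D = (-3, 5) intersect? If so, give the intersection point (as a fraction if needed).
No (intersection of containing lines falls outside at least one segment)

Parametrize and solve: t = 24/49, s = -1/7. At least one of these is outside [0, 1], so the segments do not intersect.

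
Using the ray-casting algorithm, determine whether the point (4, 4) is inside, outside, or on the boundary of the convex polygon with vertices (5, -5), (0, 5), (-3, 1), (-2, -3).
The point (4, 4) lies strictly outside the polygon

Cast a horizontal ray to the right from the query point and count how many polygon edges it crosses (each edge strictly once or zero times, handled with the usual half-open convention). 
Parity of crossings → even ⇒ outside.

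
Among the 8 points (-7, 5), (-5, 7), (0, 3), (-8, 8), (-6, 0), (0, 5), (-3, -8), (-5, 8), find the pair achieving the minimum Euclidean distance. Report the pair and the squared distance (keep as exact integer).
Pair = ((-5, 7), (-5, 8)); squared distance = 1

Compute all C(8, 2) = 28 pairwise squared distances (x_i − x_j)² + (y_i − y_j)². The minimum is 1, attained by the pair ((-5, 7), (-5, 8)).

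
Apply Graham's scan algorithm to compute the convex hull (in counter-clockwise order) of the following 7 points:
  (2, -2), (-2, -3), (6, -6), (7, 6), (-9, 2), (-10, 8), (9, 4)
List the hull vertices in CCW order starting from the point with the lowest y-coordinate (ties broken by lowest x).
Hull (CCW) = [(6, -6), (9, 4), (7, 6), (-10, 8), (-9, 2), (-2, -3)]

Graham scan procedure:
  1. Find the pivot p₀ = point with lowest y (tie → lowest x): (6, -6).
  2. Sort the remaining points by polar angle around p₀.
  3. Walk through sorted points, maintaining a stack; pop the top while the last three entries make a non-left turn (cross product ≤ 0).
  4. Final stack is the convex hull in CCW order: (6, -6), (9, 4), (7, 6), (-10, 8), (-9, 2), (-2, -3).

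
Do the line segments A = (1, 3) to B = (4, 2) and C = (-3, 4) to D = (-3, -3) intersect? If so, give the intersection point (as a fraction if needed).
No (intersection of containing lines falls outside at least one segment)

Parametrize and solve: t = -4/3, s = -1/21. At least one of these is outside [0, 1], so the segments do not intersect.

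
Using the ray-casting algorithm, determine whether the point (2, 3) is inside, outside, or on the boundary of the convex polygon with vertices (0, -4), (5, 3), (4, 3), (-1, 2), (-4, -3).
The point (2, 3) lies strictly outside the polygon

Cast a horizontal ray to the right from the query point and count how many polygon edges it crosses (each edge strictly once or zero times, handled with the usual half-open convention). 
Parity of crossings → even ⇒ outside.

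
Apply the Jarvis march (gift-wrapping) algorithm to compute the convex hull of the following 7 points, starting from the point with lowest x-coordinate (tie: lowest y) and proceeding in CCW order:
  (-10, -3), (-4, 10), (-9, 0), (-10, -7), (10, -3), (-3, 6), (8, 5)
Hull (CCW) = [(-10, -7), (10, -3), (8, 5), (-4, 10), (-9, 0), (-10, -3)]

Jarvis march: at each step, from the current hull vertex p, select the next vertex q as the point such that every other point lies strictly to the left of (or on) the directed line p → q. (Equivalently: for every other point r, the cross product (q − p) × (r − p) ≥ 0.)
Starting point (lowest x, tie lowest y): (-10, -7). Wrap until returning to start. Resulting hull: (-10, -7), (10, -3), (8, 5), (-4, 10), (-9, 0), (-10, -3).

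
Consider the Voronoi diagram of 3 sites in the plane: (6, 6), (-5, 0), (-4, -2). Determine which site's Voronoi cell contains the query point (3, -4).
Nearest site = (-4, -2)

The Voronoi cell of site s contains exactly those query points closer to s than to any other site. Compute squared distances from q = (3, -4) to each site:
  (-4 − 3)² + (-2 − -4)² = 53
  (-5 − 3)² + (0 − -4)² = 80
  (6 − 3)² + (6 − -4)² = 109
Minimum is attained by (-4, -2), so q lies in its Voronoi cell.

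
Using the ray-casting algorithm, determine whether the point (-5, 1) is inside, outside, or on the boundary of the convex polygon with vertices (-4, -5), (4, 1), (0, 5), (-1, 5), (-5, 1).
The point (-5, 1) lies on the polygon boundary

Boundary check: the query satisfies the collinearity and bounding-box conditions for some polygon edge, so it lies exactly on the boundary.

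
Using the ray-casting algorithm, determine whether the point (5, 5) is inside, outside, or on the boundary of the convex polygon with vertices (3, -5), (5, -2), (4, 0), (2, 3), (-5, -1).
The point (5, 5) lies strictly outside the polygon

Cast a horizontal ray to the right from the query point and count how many polygon edges it crosses (each edge strictly once or zero times, handled with the usual half-open convention). 
Parity of crossings → even ⇒ outside.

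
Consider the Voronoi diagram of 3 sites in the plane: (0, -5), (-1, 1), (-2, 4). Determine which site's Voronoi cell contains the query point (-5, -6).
Nearest site = (0, -5)

The Voronoi cell of site s contains exactly those query points closer to s than to any other site. Compute squared distances from q = (-5, -6) to each site:
  (0 − -5)² + (-5 − -6)² = 26
  (-1 − -5)² + (1 − -6)² = 65
  (-2 − -5)² + (4 − -6)² = 109
Minimum is attained by (0, -5), so q lies in its Voronoi cell.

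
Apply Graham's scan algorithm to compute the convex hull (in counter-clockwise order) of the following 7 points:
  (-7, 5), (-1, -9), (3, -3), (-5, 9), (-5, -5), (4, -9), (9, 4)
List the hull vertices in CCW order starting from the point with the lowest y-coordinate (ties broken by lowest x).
Hull (CCW) = [(-1, -9), (4, -9), (9, 4), (-5, 9), (-7, 5), (-5, -5)]

Graham scan procedure:
  1. Find the pivot p₀ = point with lowest y (tie → lowest x): (-1, -9).
  2. Sort the remaining points by polar angle around p₀.
  3. Walk through sorted points, maintaining a stack; pop the top while the last three entries make a non-left turn (cross product ≤ 0).
  4. Final stack is the convex hull in CCW order: (-1, -9), (4, -9), (9, 4), (-5, 9), (-7, 5), (-5, -5).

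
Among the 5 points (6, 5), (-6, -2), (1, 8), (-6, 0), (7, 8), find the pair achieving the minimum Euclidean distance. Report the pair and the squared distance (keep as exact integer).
Pair = ((-6, -2), (-6, 0)); squared distance = 4

Compute all C(5, 2) = 10 pairwise squared distances (x_i − x_j)² + (y_i − y_j)². The minimum is 4, attained by the pair ((-6, -2), (-6, 0)).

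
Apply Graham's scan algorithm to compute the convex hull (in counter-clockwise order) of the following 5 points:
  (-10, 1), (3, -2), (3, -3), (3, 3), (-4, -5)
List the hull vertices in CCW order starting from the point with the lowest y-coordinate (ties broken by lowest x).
Hull (CCW) = [(-4, -5), (3, -3), (3, 3), (-10, 1)]

Graham scan procedure:
  1. Find the pivot p₀ = point with lowest y (tie → lowest x): (-4, -5).
  2. Sort the remaining points by polar angle around p₀.
  3. Walk through sorted points, maintaining a stack; pop the top while the last three entries make a non-left turn (cross product ≤ 0).
  4. Final stack is the convex hull in CCW order: (-4, -5), (3, -3), (3, 3), (-10, 1).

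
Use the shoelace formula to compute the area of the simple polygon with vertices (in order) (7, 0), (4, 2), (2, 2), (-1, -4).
Area = 20

Shoelace formula: Area = (1/2) |Σ_i (x_i · y_{i+1} − x_{i+1} · y_i)| (indices mod n). Compute each cross term:
  (7)(2) − (4)(0) = 14
  (4)(2) − (2)(2) = 4
  (2)(-4) − (-1)(2) = -6
  (-1)(0) − (7)(-4) = 28
Sum = 40, so (signed) Area = 40/2 = 20, |Area| = 20.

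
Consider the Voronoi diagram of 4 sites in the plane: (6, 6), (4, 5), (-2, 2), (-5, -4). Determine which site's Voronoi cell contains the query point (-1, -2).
Nearest site = (-2, 2)

The Voronoi cell of site s contains exactly those query points closer to s than to any other site. Compute squared distances from q = (-1, -2) to each site:
  (-2 − -1)² + (2 − -2)² = 17
  (-5 − -1)² + (-4 − -2)² = 20
  (4 − -1)² + (5 − -2)² = 74
  (6 − -1)² + (6 − -2)² = 113
Minimum is attained by (-2, 2), so q lies in its Voronoi cell.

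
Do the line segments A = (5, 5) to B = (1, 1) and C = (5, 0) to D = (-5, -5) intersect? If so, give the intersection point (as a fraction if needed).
No (intersection of containing lines falls outside at least one segment)

Parametrize and solve: t = 5/2, s = 1. At least one of these is outside [0, 1], so the segments do not intersect.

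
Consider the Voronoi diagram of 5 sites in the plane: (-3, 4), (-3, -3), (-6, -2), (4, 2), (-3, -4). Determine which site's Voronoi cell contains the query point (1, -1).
Nearest site = (4, 2)

The Voronoi cell of site s contains exactly those query points closer to s than to any other site. Compute squared distances from q = (1, -1) to each site:
  (4 − 1)² + (2 − -1)² = 18
  (-3 − 1)² + (-3 − -1)² = 20
  (-3 − 1)² + (-4 − -1)² = 25
  (-3 − 1)² + (4 − -1)² = 41
  (-6 − 1)² + (-2 − -1)² = 50
Minimum is attained by (4, 2), so q lies in its Voronoi cell.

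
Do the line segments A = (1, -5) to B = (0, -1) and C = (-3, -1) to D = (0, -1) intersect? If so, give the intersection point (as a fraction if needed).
Yes; intersection at (0, -1) (t = 1 on AB, s = 1 on CD)

Parametrize AB as A + t(B − A) = (1 + -1 t, -5 + 4 t) and CD as C + s(D − C) = (-3 + 3 s, -1 + 0 s). Solve the linear system for (t, s). Determinant = 12 ≠ 0, so a unique intersection of the containing lines exists. Solution: t = 1, s = 1 — both in [0, 1], so the segments cross. Intersection point: (0, -1).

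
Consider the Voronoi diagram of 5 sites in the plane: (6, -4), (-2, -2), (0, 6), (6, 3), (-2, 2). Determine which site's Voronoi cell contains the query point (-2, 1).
Nearest site = (-2, 2)

The Voronoi cell of site s contains exactly those query points closer to s than to any other site. Compute squared distances from q = (-2, 1) to each site:
  (-2 − -2)² + (2 − 1)² = 1
  (-2 − -2)² + (-2 − 1)² = 9
  (0 − -2)² + (6 − 1)² = 29
  (6 − -2)² + (3 − 1)² = 68
  (6 − -2)² + (-4 − 1)² = 89
Minimum is attained by (-2, 2), so q lies in its Voronoi cell.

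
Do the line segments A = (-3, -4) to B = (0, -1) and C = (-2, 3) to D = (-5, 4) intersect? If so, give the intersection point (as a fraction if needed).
No (intersection of containing lines falls outside at least one segment)

Parametrize and solve: t = 11/6, s = -3/2. At least one of these is outside [0, 1], so the segments do not intersect.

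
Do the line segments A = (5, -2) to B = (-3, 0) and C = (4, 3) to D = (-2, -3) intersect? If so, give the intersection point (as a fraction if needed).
Yes; intersection at (1/5, -4/5) (t = 3/5 on AB, s = 19/30 on CD)

Parametrize AB as A + t(B − A) = (5 + -8 t, -2 + 2 t) and CD as C + s(D − C) = (4 + -6 s, 3 + -6 s). Solve the linear system for (t, s). Determinant = -60 ≠ 0, so a unique intersection of the containing lines exists. Solution: t = 3/5, s = 19/30 — both in [0, 1], so the segments cross. Intersection point: (1/5, -4/5).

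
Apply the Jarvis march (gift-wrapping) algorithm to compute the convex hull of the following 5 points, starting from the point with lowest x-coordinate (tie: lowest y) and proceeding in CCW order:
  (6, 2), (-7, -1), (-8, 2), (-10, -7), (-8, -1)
Hull (CCW) = [(-10, -7), (6, 2), (-8, 2)]

Jarvis march: at each step, from the current hull vertex p, select the next vertex q as the point such that every other point lies strictly to the left of (or on) the directed line p → q. (Equivalently: for every other point r, the cross product (q − p) × (r − p) ≥ 0.)
Starting point (lowest x, tie lowest y): (-10, -7). Wrap until returning to start. Resulting hull: (-10, -7), (6, 2), (-8, 2).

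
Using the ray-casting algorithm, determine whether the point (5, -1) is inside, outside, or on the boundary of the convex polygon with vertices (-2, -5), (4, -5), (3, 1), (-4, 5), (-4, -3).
The point (5, -1) lies strictly outside the polygon

Cast a horizontal ray to the right from the query point and count how many polygon edges it crosses (each edge strictly once or zero times, handled with the usual half-open convention). 
Parity of crossings → even ⇒ outside.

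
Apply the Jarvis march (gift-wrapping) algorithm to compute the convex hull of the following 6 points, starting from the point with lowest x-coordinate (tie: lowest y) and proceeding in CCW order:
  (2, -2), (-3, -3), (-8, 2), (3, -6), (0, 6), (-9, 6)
Hull (CCW) = [(-9, 6), (-8, 2), (-3, -3), (3, -6), (0, 6)]

Jarvis march: at each step, from the current hull vertex p, select the next vertex q as the point such that every other point lies strictly to the left of (or on) the directed line p → q. (Equivalently: for every other point r, the cross product (q − p) × (r − p) ≥ 0.)
Starting point (lowest x, tie lowest y): (-9, 6). Wrap until returning to start. Resulting hull: (-9, 6), (-8, 2), (-3, -3), (3, -6), (0, 6).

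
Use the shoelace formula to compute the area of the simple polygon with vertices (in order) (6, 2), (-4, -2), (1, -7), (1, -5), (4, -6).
Area = 43

Shoelace formula: Area = (1/2) |Σ_i (x_i · y_{i+1} − x_{i+1} · y_i)| (indices mod n). Compute each cross term:
  (6)(-2) − (-4)(2) = -4
  (-4)(-7) − (1)(-2) = 30
  (1)(-5) − (1)(-7) = 2
  (1)(-6) − (4)(-5) = 14
  (4)(2) − (6)(-6) = 44
Sum = 86, so (signed) Area = 86/2 = 43, |Area| = 43.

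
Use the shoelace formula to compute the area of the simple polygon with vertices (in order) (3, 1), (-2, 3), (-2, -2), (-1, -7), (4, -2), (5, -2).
Area = 38

Shoelace formula: Area = (1/2) |Σ_i (x_i · y_{i+1} − x_{i+1} · y_i)| (indices mod n). Compute each cross term:
  (3)(3) − (-2)(1) = 11
  (-2)(-2) − (-2)(3) = 10
  (-2)(-7) − (-1)(-2) = 12
  (-1)(-2) − (4)(-7) = 30
  (4)(-2) − (5)(-2) = 2
  (5)(1) − (3)(-2) = 11
Sum = 76, so (signed) Area = 76/2 = 38, |Area| = 38.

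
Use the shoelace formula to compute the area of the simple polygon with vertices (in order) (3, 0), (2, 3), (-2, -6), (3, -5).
Area = 23

Shoelace formula: Area = (1/2) |Σ_i (x_i · y_{i+1} − x_{i+1} · y_i)| (indices mod n). Compute each cross term:
  (3)(3) − (2)(0) = 9
  (2)(-6) − (-2)(3) = -6
  (-2)(-5) − (3)(-6) = 28
  (3)(0) − (3)(-5) = 15
Sum = 46, so (signed) Area = 46/2 = 23, |Area| = 23.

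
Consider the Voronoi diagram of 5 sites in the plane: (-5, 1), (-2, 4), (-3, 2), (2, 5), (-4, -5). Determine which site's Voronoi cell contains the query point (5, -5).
Nearest site = (-4, -5)

The Voronoi cell of site s contains exactly those query points closer to s than to any other site. Compute squared distances from q = (5, -5) to each site:
  (-4 − 5)² + (-5 − -5)² = 81
  (2 − 5)² + (5 − -5)² = 109
  (-3 − 5)² + (2 − -5)² = 113
  (-2 − 5)² + (4 − -5)² = 130
  (-5 − 5)² + (1 − -5)² = 136
Minimum is attained by (-4, -5), so q lies in its Voronoi cell.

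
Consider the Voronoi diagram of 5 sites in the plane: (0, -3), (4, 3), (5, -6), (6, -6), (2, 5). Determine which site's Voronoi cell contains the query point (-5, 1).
Nearest site = (0, -3)

The Voronoi cell of site s contains exactly those query points closer to s than to any other site. Compute squared distances from q = (-5, 1) to each site:
  (0 − -5)² + (-3 − 1)² = 41
  (2 − -5)² + (5 − 1)² = 65
  (4 − -5)² + (3 − 1)² = 85
  (5 − -5)² + (-6 − 1)² = 149
  (6 − -5)² + (-6 − 1)² = 170
Minimum is attained by (0, -3), so q lies in its Voronoi cell.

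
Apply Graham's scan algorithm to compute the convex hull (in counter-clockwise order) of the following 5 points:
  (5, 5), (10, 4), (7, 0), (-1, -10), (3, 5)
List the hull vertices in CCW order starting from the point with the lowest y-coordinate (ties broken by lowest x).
Hull (CCW) = [(-1, -10), (7, 0), (10, 4), (5, 5), (3, 5)]

Graham scan procedure:
  1. Find the pivot p₀ = point with lowest y (tie → lowest x): (-1, -10).
  2. Sort the remaining points by polar angle around p₀.
  3. Walk through sorted points, maintaining a stack; pop the top while the last three entries make a non-left turn (cross product ≤ 0).
  4. Final stack is the convex hull in CCW order: (-1, -10), (7, 0), (10, 4), (5, 5), (3, 5).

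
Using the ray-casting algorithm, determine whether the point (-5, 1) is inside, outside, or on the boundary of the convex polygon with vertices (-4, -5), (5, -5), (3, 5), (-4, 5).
The point (-5, 1) lies strictly outside the polygon

Cast a horizontal ray to the right from the query point and count how many polygon edges it crosses (each edge strictly once or zero times, handled with the usual half-open convention). 
Parity of crossings → even ⇒ outside.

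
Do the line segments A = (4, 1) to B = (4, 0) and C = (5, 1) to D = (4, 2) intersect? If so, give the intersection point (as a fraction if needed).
No (intersection of containing lines falls outside at least one segment)

Parametrize and solve: t = -1, s = 1. At least one of these is outside [0, 1], so the segments do not intersect.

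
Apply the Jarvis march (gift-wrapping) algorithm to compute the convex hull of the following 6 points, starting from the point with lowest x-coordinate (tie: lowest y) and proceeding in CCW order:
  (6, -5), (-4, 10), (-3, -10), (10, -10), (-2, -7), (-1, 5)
Hull (CCW) = [(-4, 10), (-3, -10), (10, -10)]

Jarvis march: at each step, from the current hull vertex p, select the next vertex q as the point such that every other point lies strictly to the left of (or on) the directed line p → q. (Equivalently: for every other point r, the cross product (q − p) × (r − p) ≥ 0.)
Starting point (lowest x, tie lowest y): (-4, 10). Wrap until returning to start. Resulting hull: (-4, 10), (-3, -10), (10, -10).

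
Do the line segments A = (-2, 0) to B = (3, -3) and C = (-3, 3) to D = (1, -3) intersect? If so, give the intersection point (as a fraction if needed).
Yes; intersection at (-1/3, -1) (t = 1/3 on AB, s = 2/3 on CD)

Parametrize AB as A + t(B − A) = (-2 + 5 t, 0 + -3 t) and CD as C + s(D − C) = (-3 + 4 s, 3 + -6 s). Solve the linear system for (t, s). Determinant = 18 ≠ 0, so a unique intersection of the containing lines exists. Solution: t = 1/3, s = 2/3 — both in [0, 1], so the segments cross. Intersection point: (-1/3, -1).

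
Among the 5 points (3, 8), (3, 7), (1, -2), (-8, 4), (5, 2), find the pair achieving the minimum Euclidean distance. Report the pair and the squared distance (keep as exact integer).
Pair = ((3, 8), (3, 7)); squared distance = 1

Compute all C(5, 2) = 10 pairwise squared distances (x_i − x_j)² + (y_i − y_j)². The minimum is 1, attained by the pair ((3, 8), (3, 7)).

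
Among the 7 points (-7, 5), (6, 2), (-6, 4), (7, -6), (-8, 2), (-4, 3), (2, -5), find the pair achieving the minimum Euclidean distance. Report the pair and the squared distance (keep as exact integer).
Pair = ((-7, 5), (-6, 4)); squared distance = 2

Compute all C(7, 2) = 21 pairwise squared distances (x_i − x_j)² + (y_i − y_j)². The minimum is 2, attained by the pair ((-7, 5), (-6, 4)).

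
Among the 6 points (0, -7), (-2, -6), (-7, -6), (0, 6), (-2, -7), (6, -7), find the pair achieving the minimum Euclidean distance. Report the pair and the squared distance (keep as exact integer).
Pair = ((-2, -6), (-2, -7)); squared distance = 1

Compute all C(6, 2) = 15 pairwise squared distances (x_i − x_j)² + (y_i − y_j)². The minimum is 1, attained by the pair ((-2, -6), (-2, -7)).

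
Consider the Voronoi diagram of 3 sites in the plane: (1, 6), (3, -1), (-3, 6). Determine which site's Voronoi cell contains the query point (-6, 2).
Nearest site = (-3, 6)

The Voronoi cell of site s contains exactly those query points closer to s than to any other site. Compute squared distances from q = (-6, 2) to each site:
  (-3 − -6)² + (6 − 2)² = 25
  (1 − -6)² + (6 − 2)² = 65
  (3 − -6)² + (-1 − 2)² = 90
Minimum is attained by (-3, 6), so q lies in its Voronoi cell.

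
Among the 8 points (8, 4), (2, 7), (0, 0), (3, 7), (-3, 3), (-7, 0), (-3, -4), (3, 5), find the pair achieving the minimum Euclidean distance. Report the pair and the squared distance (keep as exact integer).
Pair = ((2, 7), (3, 7)); squared distance = 1

Compute all C(8, 2) = 28 pairwise squared distances (x_i − x_j)² + (y_i − y_j)². The minimum is 1, attained by the pair ((2, 7), (3, 7)).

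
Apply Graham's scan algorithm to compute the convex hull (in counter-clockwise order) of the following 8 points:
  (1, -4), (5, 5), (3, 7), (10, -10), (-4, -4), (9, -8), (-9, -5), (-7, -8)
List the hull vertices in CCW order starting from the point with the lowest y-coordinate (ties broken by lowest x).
Hull (CCW) = [(10, -10), (5, 5), (3, 7), (-9, -5), (-7, -8)]

Graham scan procedure:
  1. Find the pivot p₀ = point with lowest y (tie → lowest x): (10, -10).
  2. Sort the remaining points by polar angle around p₀.
  3. Walk through sorted points, maintaining a stack; pop the top while the last three entries make a non-left turn (cross product ≤ 0).
  4. Final stack is the convex hull in CCW order: (10, -10), (5, 5), (3, 7), (-9, -5), (-7, -8).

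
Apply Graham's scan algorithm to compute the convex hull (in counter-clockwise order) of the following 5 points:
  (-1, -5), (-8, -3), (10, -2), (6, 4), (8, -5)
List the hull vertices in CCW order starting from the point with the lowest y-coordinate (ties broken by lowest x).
Hull (CCW) = [(-1, -5), (8, -5), (10, -2), (6, 4), (-8, -3)]

Graham scan procedure:
  1. Find the pivot p₀ = point with lowest y (tie → lowest x): (-1, -5).
  2. Sort the remaining points by polar angle around p₀.
  3. Walk through sorted points, maintaining a stack; pop the top while the last three entries make a non-left turn (cross product ≤ 0).
  4. Final stack is the convex hull in CCW order: (-1, -5), (8, -5), (10, -2), (6, 4), (-8, -3).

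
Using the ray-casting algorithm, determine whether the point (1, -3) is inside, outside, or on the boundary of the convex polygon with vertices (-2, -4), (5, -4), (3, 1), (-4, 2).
The point (1, -3) lies strictly inside the polygon

Cast a horizontal ray to the right from the query point and count how many polygon edges it crosses (each edge strictly once or zero times, handled with the usual half-open convention). 
Parity of crossings → odd ⇒ inside.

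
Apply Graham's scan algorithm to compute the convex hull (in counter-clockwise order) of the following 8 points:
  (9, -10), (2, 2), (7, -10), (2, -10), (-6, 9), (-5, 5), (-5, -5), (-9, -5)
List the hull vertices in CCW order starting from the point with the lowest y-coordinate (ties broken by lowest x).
Hull (CCW) = [(2, -10), (9, -10), (2, 2), (-6, 9), (-9, -5)]

Graham scan procedure:
  1. Find the pivot p₀ = point with lowest y (tie → lowest x): (2, -10).
  2. Sort the remaining points by polar angle around p₀.
  3. Walk through sorted points, maintaining a stack; pop the top while the last three entries make a non-left turn (cross product ≤ 0).
  4. Final stack is the convex hull in CCW order: (2, -10), (9, -10), (2, 2), (-6, 9), (-9, -5).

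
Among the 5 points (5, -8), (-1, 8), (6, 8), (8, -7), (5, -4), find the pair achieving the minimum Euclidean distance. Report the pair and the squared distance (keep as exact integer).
Pair = ((5, -8), (8, -7)); squared distance = 10

Compute all C(5, 2) = 10 pairwise squared distances (x_i − x_j)² + (y_i − y_j)². The minimum is 10, attained by the pair ((5, -8), (8, -7)).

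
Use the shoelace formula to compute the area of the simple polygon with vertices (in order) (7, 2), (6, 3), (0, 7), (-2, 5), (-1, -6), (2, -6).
Area = 73

Shoelace formula: Area = (1/2) |Σ_i (x_i · y_{i+1} − x_{i+1} · y_i)| (indices mod n). Compute each cross term:
  (7)(3) − (6)(2) = 9
  (6)(7) − (0)(3) = 42
  (0)(5) − (-2)(7) = 14
  (-2)(-6) − (-1)(5) = 17
  (-1)(-6) − (2)(-6) = 18
  (2)(2) − (7)(-6) = 46
Sum = 146, so (signed) Area = 146/2 = 73, |Area| = 73.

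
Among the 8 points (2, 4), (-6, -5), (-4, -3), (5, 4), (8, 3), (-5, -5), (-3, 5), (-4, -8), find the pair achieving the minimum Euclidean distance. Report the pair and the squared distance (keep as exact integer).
Pair = ((-6, -5), (-5, -5)); squared distance = 1

Compute all C(8, 2) = 28 pairwise squared distances (x_i − x_j)² + (y_i − y_j)². The minimum is 1, attained by the pair ((-6, -5), (-5, -5)).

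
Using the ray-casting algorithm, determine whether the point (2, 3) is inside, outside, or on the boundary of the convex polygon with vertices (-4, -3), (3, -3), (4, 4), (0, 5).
The point (2, 3) lies strictly inside the polygon

Cast a horizontal ray to the right from the query point and count how many polygon edges it crosses (each edge strictly once or zero times, handled with the usual half-open convention). 
Parity of crossings → odd ⇒ inside.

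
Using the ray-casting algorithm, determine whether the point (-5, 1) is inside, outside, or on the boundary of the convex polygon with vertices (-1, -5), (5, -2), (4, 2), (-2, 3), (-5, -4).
The point (-5, 1) lies strictly outside the polygon

Cast a horizontal ray to the right from the query point and count how many polygon edges it crosses (each edge strictly once or zero times, handled with the usual half-open convention). 
Parity of crossings → even ⇒ outside.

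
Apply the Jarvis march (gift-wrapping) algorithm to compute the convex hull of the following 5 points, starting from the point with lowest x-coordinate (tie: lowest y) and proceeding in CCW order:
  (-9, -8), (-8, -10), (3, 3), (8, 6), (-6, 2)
Hull (CCW) = [(-9, -8), (-8, -10), (8, 6), (-6, 2)]

Jarvis march: at each step, from the current hull vertex p, select the next vertex q as the point such that every other point lies strictly to the left of (or on) the directed line p → q. (Equivalently: for every other point r, the cross product (q − p) × (r − p) ≥ 0.)
Starting point (lowest x, tie lowest y): (-9, -8). Wrap until returning to start. Resulting hull: (-9, -8), (-8, -10), (8, 6), (-6, 2).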